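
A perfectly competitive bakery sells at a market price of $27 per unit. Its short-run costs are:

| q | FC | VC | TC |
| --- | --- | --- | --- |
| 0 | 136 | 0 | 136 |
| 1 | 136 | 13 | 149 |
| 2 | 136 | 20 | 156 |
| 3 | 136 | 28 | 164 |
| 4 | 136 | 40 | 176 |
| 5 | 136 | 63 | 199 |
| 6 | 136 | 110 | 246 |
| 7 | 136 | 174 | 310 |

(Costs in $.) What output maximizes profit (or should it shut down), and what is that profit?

q = 5; profit = -$64

Profit at each row (π = 27q − TC): q=0: -136; q=1: -122; q=2: -102; q=3: -83; q=4: -68; q=5: -64; q=6: -84; q=7: -121.
Profit is maximized at q = 5. AVC there is 63/5 = $12.60 ≤ P, so producing beats shutting down (which would give -$136).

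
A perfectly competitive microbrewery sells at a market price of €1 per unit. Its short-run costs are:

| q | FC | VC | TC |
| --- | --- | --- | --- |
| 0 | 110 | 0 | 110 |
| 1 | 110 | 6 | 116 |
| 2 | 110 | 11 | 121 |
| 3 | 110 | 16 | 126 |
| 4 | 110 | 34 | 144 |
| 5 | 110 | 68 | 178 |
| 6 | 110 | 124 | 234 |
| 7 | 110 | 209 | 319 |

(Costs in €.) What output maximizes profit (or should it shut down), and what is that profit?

q = 0 (shut down); profit = -€110

Tabulate TR − TC: q=0: -110; q=1: -115; q=2: -119; q=3: -123; q=4: -140; q=5: -173; q=6: -228; q=7: -312.
Profit is highest at q = 0. Equivalently, the lowest AVC in the table is 16/3 ≈ €5.33 at q = 3, and P = €1 falls below it — price never covers variable cost, so the firm shuts down and loses only its fixed cost.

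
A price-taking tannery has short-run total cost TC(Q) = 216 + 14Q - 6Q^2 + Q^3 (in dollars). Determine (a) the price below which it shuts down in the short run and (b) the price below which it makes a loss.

Shutdown price = $5; break-even price = $50

AVC = 14 - 6Q + Q^2; minimized at Q = 3, giving min AVC = $5. That is the shutdown price.
ATC = 216/Q + 14 - 6Q + Q^2. Setting dATC/dQ = −216/Q^2 − 6 + 2Q = 0 gives Q = 6 (since 2·6^3 − 6·6^2 = 216).
min ATC = 216/6 + 14 − 6·6 + 6^2 = $50. That is the break-even price.
Between these two prices the firm operates at a loss; above $50 it earns a profit.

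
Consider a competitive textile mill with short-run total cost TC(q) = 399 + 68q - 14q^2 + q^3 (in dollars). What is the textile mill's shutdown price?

$19 per unit

The shutdown price is the minimum of AVC. VC = 68q - 14q^2 + q^3, so AVC = 68 - 14q + q^2.
At the minimum of AVC, MC = AVC. MC = 68 - 28q + 3q^2; setting MC = AVC gives 2q^2 - 14q = 0, so q = 7. min AVC = 19.
The firm shuts down for any P below $19.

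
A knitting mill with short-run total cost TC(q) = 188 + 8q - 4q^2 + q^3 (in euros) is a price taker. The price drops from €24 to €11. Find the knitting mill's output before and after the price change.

Output falls from 4 to 3

AVC = 8 - 4q + q^2, minimized at q = 2 where min AVC = €4. MC = 8 - 8q + 3q^2.
At P = €24 ≥ min AVC, set P = MC on the rising branch: q = 4.
At P = €11 ≥ min AVC, set P = MC: q = 3. The firm stays open but cuts output.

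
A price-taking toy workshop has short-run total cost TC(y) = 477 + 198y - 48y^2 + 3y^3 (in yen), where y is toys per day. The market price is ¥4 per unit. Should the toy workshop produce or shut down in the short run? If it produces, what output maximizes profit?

Variable cost is VC = 198y - 48y^2 + 3y^3, so AVC = VC/y = 198 - 48y + 3y^2 and MC = dTC/dy = 198 - 96y + 9y^2.
The AVC parabola has its vertex at y = 48/6 = 8, where AVC = 198 - 48·8 + 3·8^2 = ¥6.
P = ¥4 lies below min AVC = ¥6; no output level covers variable cost.
Shutting down limits the loss to fixed cost, ¥477.

Shut down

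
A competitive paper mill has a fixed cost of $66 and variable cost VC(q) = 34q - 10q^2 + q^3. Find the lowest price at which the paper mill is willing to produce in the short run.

$9 per unit

Short-run supply begins at min AVC. From VC = 34q - 10q^2 + q^3, AVC = 34 - 10q + q^2.
At the minimum of AVC, MC = AVC. MC = 34 - 20q + 3q^2; setting MC = AVC gives 2q^2 - 10q = 0, so q = 5. min AVC = 9.
So the shutdown price is $9.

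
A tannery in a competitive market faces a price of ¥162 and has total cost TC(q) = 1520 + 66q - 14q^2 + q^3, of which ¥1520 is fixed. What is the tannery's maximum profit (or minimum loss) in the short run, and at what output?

Profit = -¥80 at q = 12

AVC = 66 - 14q + q^2 has its minimum ¥17 at q = 7; price ¥162 clears that bar, so the firm operates.
MC = 66 - 28q + 3q^2. Setting P = MC and taking the root on the rising branch gives q* = 12.
TR = 162·12 = 1944. TC = 1520 + 504 = 2024. Profit = 1944 − 2024 = -¥80.
By producing, the firm covers all variable cost plus ¥1440 of fixed cost; shutting down would lose the full ¥1520.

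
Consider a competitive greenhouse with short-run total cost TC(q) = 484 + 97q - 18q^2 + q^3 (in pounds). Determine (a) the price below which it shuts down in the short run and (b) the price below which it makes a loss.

Shutdown price = £16; break-even price = £64

AVC = 97 - 18q + q^2; minimized at q = 9, giving min AVC = £16. That is the shutdown price.
ATC = 484/q + 97 - 18q + q^2. Setting dATC/dq = −484/q^2 − 18 + 2q = 0 gives q = 11 (since 2·11^3 − 18·11^2 = 484).
min ATC = 484/11 + 97 − 18·11 + 11^2 = £64. That is the break-even price.
For £16 ≤ P < £64 the firm produces at a loss; below £16 it shuts down.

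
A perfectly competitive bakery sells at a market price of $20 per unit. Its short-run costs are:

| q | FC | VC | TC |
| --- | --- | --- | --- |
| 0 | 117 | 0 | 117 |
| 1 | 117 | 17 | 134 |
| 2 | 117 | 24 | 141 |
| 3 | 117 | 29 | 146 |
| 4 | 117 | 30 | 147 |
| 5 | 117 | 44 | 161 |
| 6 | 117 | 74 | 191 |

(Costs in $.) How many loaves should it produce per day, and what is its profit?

Compute π = P·q − TC at each output: q=0: -117; q=1: -114; q=2: -101; q=3: -86; q=4: -67; q=5: -61; q=6: -71.
Profit is maximized at q = 5. AVC there is 44/5 = $8.80 ≤ P, so producing beats shutting down (which would give -$117).

q = 5; profit = -$61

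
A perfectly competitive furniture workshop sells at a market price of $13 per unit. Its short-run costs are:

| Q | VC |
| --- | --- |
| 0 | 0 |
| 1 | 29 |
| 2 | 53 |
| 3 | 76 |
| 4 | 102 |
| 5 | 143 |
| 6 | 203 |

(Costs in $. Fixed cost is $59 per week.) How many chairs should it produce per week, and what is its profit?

Profit at each row (π = 13Q − TC): Q=0: -59; Q=1: -75; Q=2: -86; Q=3: -96; Q=4: -109; Q=5: -137; Q=6: -184.
Profit is highest at Q = 0. Equivalently, the lowest AVC in the table is 76/3 ≈ $25.33 at Q = 3, and P = $13 falls below it — price never covers variable cost, so the firm shuts down and loses only its fixed cost.

Q = 0 (shut down); profit = -$59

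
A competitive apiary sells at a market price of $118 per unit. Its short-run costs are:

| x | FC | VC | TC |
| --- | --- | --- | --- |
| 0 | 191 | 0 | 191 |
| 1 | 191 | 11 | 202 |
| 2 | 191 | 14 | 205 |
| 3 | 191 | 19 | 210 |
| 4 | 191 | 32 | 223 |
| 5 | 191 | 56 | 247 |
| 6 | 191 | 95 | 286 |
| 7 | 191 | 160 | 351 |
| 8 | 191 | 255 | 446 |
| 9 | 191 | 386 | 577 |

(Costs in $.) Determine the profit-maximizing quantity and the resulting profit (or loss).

x = 8; profit = $498

Tabulate TR − TC: x=0: -191; x=1: -84; x=2: 31; x=3: 144; x=4: 249; x=5: 343; x=6: 422; x=7: 475; x=8: 498; x=9: 485.
Profit is maximized at x = 8. AVC there is 255/8 = $31.88 ≤ P, so producing beats shutting down (which would give -$191).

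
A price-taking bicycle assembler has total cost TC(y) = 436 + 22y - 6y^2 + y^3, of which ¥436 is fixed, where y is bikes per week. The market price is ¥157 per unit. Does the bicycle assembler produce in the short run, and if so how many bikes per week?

Produce at y = 9

Strip out fixed cost: VC = 22y - 6y^2 + y^3. Then AVC = 22 - 6y + y^2 and MC = 22 - 12y + 3y^2.
The AVC parabola has its vertex at y = 6/2 = 3, where AVC = 22 - 6·3 + 3^2 = ¥13.
P = ¥157 exceeds min AVC = ¥13, so the firm stays open.
Solving P = MC: -135 - 12y + 3y^2 = 0 ⇒ y = -5 or 9. On the upward-sloping branch, y* = 9.
Check: AVC at y = 9 is ¥49 ≤ P, so revenue covers variable cost.
Profit = P·y − TC = 157·9 − 877 = ¥536.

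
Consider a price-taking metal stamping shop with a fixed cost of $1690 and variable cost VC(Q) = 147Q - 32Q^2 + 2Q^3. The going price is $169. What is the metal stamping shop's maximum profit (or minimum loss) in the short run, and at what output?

AVC = 147 - 32Q + 2Q^2; min AVC = $19 at Q = 8. Since P = $169 ≥ min AVC, the firm produces.
MC = 147 - 64Q + 6Q^2. Setting P = MC and taking the root on the rising branch gives Q* = 11.
TR = 169·11 = 1859. TC = 1690 + 407 = 2097. Profit = 1859 − 2097 = -$238.
That loss of $238 beats the $1690 the firm would lose by shutting down; producing recovers $1452 of fixed cost.

Profit = -$238 at Q = 11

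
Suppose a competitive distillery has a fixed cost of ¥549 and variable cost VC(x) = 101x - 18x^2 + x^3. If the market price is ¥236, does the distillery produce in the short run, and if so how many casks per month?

Strip out fixed cost: VC = 101x - 18x^2 + x^3. Then AVC = 101 - 18x + x^2 and MC = 101 - 36x + 3x^2.
The AVC parabola has its vertex at x = 18/2 = 9, where AVC = 101 - 18·9 + 9^2 = ¥20.
Because ¥236 ≥ ¥20, revenue can cover variable cost; the firm operates.
Solving P = MC: -135 - 36x + 3x^2 = 0 ⇒ x = -3 or 15. On the upward-sloping branch, x* = 15.
Check: AVC at x = 15 is ¥56 ≤ P, so revenue covers variable cost.
Profit = P·x − TC = 236·15 − 1389 = ¥2151.

Produce at x = 15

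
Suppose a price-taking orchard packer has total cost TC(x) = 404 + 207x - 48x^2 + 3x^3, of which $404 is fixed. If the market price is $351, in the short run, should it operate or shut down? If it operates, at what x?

From TC, MC = TC'(x) = 207 - 96x + 9x^2 and AVC = VC/x = 207 - 48x + 3x^2.
AVC hits its minimum where MC = AVC, at x = 8, giving min AVC = 207 - 48·8 + 3·8^2 = $15.
P = $351 exceeds min AVC = $15, so the firm stays open.
Set P = MC: 351 = 207 - 96x + 9x^2 → -144 - 96x + 9x^2 = 0. The roots are x = -4/3 and x = 12; the profit-maximizing output is on the rising part of MC, so x* = 12.
Check: AVC at x = 12 is $63 ≤ P, so revenue covers variable cost.
Profit = P·x − TC = 351·12 − 1160 = $3052.

Produce at x = 12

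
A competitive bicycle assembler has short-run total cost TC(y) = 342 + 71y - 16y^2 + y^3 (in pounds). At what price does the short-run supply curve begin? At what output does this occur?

£7 per unit, at y = 8

The shutdown price is the minimum of AVC. VC = 71y - 16y^2 + y^3, so AVC = 71 - 16y + y^2.
dAVC/dy = -16 + 2y = 0 gives y = 8. min AVC = 71 - 16·8 + 8^2 = 7.
The firm shuts down for any P below £7.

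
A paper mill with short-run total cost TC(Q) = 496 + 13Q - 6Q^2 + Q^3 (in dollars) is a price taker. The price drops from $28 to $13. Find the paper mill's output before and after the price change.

AVC = 13 - 6Q + Q^2, minimized at Q = 3 where min AVC = $4. MC = 13 - 12Q + 3Q^2.
With P = $28 above the shutdown price, P = MC gives Q = 5.
At P = $13 ≥ min AVC, set P = MC: Q = 4. The firm stays open but cuts output.

Output falls from 5 to 4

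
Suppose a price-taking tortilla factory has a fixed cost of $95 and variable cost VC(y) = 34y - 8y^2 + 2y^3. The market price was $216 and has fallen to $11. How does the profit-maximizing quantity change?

AVC = 34 - 8y + 2y^2, minimized at y = 2 where min AVC = $26. MC = 34 - 16y + 6y^2.
With P = $216 above the shutdown price, P = MC gives y = 7.
At P = $11 < min AVC = $26, price no longer covers variable cost at any output, so the firm shuts down: y = 0.

Output falls from 7 to 0 (the firm shuts down)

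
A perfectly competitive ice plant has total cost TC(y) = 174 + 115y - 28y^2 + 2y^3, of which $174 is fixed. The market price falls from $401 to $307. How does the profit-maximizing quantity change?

AVC = 115 - 28y + 2y^2, minimized at y = 7 where min AVC = $17. MC = 115 - 56y + 6y^2.
With P = $401 above the shutdown price, P = MC gives y = 13.
At P = $307 ≥ min AVC, set P = MC: y = 12. The firm stays open but cuts output.

Output falls from 13 to 12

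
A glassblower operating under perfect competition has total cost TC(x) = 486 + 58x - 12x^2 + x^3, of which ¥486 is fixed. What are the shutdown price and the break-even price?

AVC = 58 - 12x + x^2; minimized at x = 6, giving min AVC = ¥22. That is the shutdown price.
ATC = 486/x + 58 - 12x + x^2. Setting dATC/dx = −486/x^2 − 12 + 2x = 0 gives x = 9 (since 2·9^3 − 12·9^2 = 486).
min ATC = 486/9 + 58 − 12·9 + 9^2 = ¥85. That is the break-even price.
Between these two prices the firm operates at a loss; above ¥85 it earns a profit.

Shutdown price = ¥22; break-even price = ¥85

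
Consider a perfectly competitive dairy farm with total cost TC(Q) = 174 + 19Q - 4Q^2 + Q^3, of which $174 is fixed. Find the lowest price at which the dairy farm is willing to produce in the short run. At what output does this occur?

Short-run supply begins at min AVC. From VC = 19Q - 4Q^2 + Q^3, AVC = 19 - 4Q + Q^2.
dAVC/dQ = -4 + 2Q = 0 gives Q = 2. min AVC = 19 - 4·2 + 2^2 = 15.
The firm shuts down for any P below $15.

$15 per unit, at Q = 2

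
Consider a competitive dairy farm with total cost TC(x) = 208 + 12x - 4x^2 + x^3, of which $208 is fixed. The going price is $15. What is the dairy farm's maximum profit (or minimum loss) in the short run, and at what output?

AVC = 12 - 4x + x^2; min AVC = $8 at x = 2. Since P = $15 ≥ min AVC, the firm produces.
MC = 12 - 8x + 3x^2. Setting P = MC and taking the root on the rising branch gives x* = 3.
TR = 15·3 = 45. TC = 208 + 27 = 235. Profit = 45 − 235 = -$190.
By producing, the firm covers all variable cost plus $18 of fixed cost; shutting down would lose the full $208.

Profit = -$190 at x = 3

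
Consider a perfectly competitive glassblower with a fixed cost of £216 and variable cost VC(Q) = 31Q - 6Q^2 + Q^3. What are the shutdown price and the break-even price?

Shutdown price = £22; break-even price = £67

Shutdown price = min AVC. AVC = 31 - 6Q + Q^2, with vertex at Q = 3 and minimum £22.
ATC = 216/Q + 31 - 6Q + Q^2. Setting dATC/dQ = −216/Q^2 − 6 + 2Q = 0 gives Q = 6 (since 2·6^3 − 6·6^2 = 216).
min ATC = 216/6 + 31 − 6·6 + 6^2 = £67. That is the break-even price.
Between these two prices the firm operates at a loss; above £67 it earns a profit.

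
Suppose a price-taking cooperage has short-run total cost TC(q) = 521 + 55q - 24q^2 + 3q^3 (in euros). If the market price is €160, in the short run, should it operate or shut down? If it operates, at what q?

Produce at q = 7

Variable cost is VC = 55q - 24q^2 + 3q^3, so AVC = VC/q = 55 - 24q + 3q^2 and MC = dTC/dq = 55 - 48q + 9q^2.
The AVC parabola has its vertex at q = 24/6 = 4, where AVC = 55 - 24·4 + 3·4^2 = €7.
Since P = €160 ≥ min AVC = €7, price covers variable cost and the firm should produce.
Set P = MC: 160 = 55 - 48q + 9q^2 → -105 - 48q + 9q^2 = 0. The roots are q = -5/3 and q = 7; the profit-maximizing output is on the rising part of MC, so q* = 7.
Check: AVC at q = 7 is €34 ≤ P, so revenue covers variable cost.
Profit = P·q − TC = 160·7 − 759 = €361.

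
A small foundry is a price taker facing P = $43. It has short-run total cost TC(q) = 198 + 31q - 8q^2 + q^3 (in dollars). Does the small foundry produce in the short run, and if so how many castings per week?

Variable cost is VC = 31q - 8q^2 + q^3, so AVC = VC/q = 31 - 8q + q^2 and MC = dTC/dq = 31 - 16q + 3q^2.
AVC hits its minimum where MC = AVC, at q = 4, giving min AVC = 31 - 8·4 + 4^2 = $15.
Because $43 ≥ $15, revenue can cover variable cost; the firm operates.
P = MC gives -12 - 16q + 3q^2 = 0, with roots -2/3 and 6. Take the larger (rising MC): q* = 6.
Check: AVC at q = 6 is $19 ≤ P, so revenue covers variable cost.
Profit = P·q − TC = 43·6 − 312 = -$54, a loss, but smaller than the $198 fixed cost the firm would lose by shutting down.

Produce at q = 6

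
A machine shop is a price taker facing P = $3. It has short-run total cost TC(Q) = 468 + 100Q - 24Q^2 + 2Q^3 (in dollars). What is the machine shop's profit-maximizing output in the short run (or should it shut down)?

Strip out fixed cost: VC = 100Q - 24Q^2 + 2Q^3. Then AVC = 100 - 24Q + 2Q^2 and MC = 100 - 48Q + 6Q^2.
AVC is minimized where dAVC/dQ = -24 + 4Q = 0, at Q = 6; min AVC = 100 - 24·6 + 2·6^2 = $28.
Since P = $3 < min AVC = $28, price fails to cover variable cost at any output.
Best response: produce nothing and absorb the $468 fixed cost.

Shut down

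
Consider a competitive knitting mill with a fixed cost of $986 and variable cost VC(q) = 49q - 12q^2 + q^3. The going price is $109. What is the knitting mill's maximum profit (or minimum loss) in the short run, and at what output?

AVC = 49 - 12q + q^2 has its minimum $13 at q = 6; price $109 clears that bar, so the firm operates.
MC = 49 - 24q + 3q^2. Setting P = MC and taking the root on the rising branch gives q* = 10.
TR = 109·10 = 1090. TC = 986 + 290 = 1276. Profit = 1090 − 1276 = -$186.
That loss of $186 beats the $986 the firm would lose by shutting down; producing recovers $800 of fixed cost.

Profit = -$186 at q = 10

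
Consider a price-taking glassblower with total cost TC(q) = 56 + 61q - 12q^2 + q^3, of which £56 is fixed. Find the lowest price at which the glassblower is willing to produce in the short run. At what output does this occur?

£25 per unit, at q = 6

The firm shuts down when price falls below the minimum of average variable cost. AVC = VC/q = 61 - 12q + q^2.
dAVC/dq = -12 + 2q = 0 gives q = 6. min AVC = 61 - 12·6 + 6^2 = 25.
The firm shuts down for any P below £25.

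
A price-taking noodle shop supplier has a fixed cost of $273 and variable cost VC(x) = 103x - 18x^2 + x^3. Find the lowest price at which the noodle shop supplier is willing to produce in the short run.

The shutdown price is the minimum of AVC. VC = 103x - 18x^2 + x^3, so AVC = 103 - 18x + x^2.
At the minimum of AVC, MC = AVC. MC = 103 - 36x + 3x^2; setting MC = AVC gives 2x^2 - 18x = 0, so x = 9. min AVC = 22.
So the shutdown price is $22.

$22 per unit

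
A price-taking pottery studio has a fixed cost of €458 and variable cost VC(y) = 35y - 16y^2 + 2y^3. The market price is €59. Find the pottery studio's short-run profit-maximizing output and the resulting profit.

Profit = -€170 at y = 6

AVC = 35 - 16y + 2y^2 has its minimum €3 at y = 4; price €59 clears that bar, so the firm operates.
MC = 35 - 32y + 6y^2. Setting P = MC and taking the root on the rising branch gives y* = 6.
TR = 59·6 = 354. TC = 458 + 66 = 524. Profit = 354 − 524 = -€170.
By producing, the firm covers all variable cost plus €288 of fixed cost; shutting down would lose the full €458.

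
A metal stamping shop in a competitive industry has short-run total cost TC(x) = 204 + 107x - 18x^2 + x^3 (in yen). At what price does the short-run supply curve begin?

Short-run supply begins at min AVC. From VC = 107x - 18x^2 + x^3, AVC = 107 - 18x + x^2.
dAVC/dx = -18 + 2x = 0 gives x = 9. min AVC = 107 - 18·9 + 9^2 = 26.
For P < ¥26 the firm produces nothing.

¥26 per unit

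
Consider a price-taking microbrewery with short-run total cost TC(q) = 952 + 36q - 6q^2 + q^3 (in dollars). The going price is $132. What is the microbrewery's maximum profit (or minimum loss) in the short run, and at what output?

Profit = -$312 at q = 8

AVC = 36 - 6q + q^2 has its minimum $27 at q = 3; price $132 clears that bar, so the firm operates.
With MC = 36 - 12q + 3q^2, P = MC on the upward-sloping part at q* = 8.
TR = 132·8 = 1056. TC = 952 + 416 = 1368. Profit = 1056 − 1368 = -$312.
That loss of $312 beats the $952 the firm would lose by shutting down; producing recovers $640 of fixed cost.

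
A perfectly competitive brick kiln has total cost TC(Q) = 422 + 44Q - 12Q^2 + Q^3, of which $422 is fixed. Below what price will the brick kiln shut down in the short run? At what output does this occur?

$8 per unit, at Q = 6

Short-run supply begins at min AVC. From VC = 44Q - 12Q^2 + Q^3, AVC = 44 - 12Q + Q^2.
At the minimum of AVC, MC = AVC. MC = 44 - 24Q + 3Q^2; setting MC = AVC gives 2Q^2 - 12Q = 0, so Q = 6. min AVC = 8.
The firm shuts down for any P below $8.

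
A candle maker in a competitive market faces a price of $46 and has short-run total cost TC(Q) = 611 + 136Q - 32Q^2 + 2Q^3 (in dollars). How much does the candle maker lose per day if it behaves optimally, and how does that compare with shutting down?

AVC = 136 - 32Q + 2Q^2; min AVC = $8 at Q = 8. Since P = $46 ≥ min AVC, the firm produces.
MC = 136 - 64Q + 6Q^2. Setting P = MC and taking the root on the rising branch gives Q* = 9.
TR = 46·9 = 414. TC = 611 + 90 = 701. Profit = 414 − 701 = -$287.
By producing, the firm covers all variable cost plus $324 of fixed cost; shutting down would lose the full $611.

Profit = -$287 at Q = 9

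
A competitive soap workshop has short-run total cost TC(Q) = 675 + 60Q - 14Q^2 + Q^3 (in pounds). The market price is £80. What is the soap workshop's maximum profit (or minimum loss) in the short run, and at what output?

Profit = -£75 at Q = 10

AVC = 60 - 14Q + Q^2 has its minimum £11 at Q = 7; price £80 clears that bar, so the firm operates.
With MC = 60 - 28Q + 3Q^2, P = MC on the upward-sloping part at Q* = 10.
TR = 80·10 = 800. TC = 675 + 200 = 875. Profit = 800 − 875 = -£75.
That loss of £75 beats the £675 the firm would lose by shutting down; producing recovers £600 of fixed cost.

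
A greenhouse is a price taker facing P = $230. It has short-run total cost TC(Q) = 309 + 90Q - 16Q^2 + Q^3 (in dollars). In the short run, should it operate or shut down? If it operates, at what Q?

Strip out fixed cost: VC = 90Q - 16Q^2 + Q^3. Then AVC = 90 - 16Q + Q^2 and MC = 90 - 32Q + 3Q^2.
AVC is minimized where dAVC/dQ = -16 + 2Q = 0, at Q = 8; min AVC = 90 - 16·8 + 8^2 = $26.
P = $230 exceeds min AVC = $26, so the firm stays open.
Set P = MC: 230 = 90 - 32Q + 3Q^2 → -140 - 32Q + 3Q^2 = 0. The roots are Q = -10/3 and Q = 14; the profit-maximizing output is on the rising part of MC, so Q* = 14.
Check: AVC at Q = 14 is $62 ≤ P, so revenue covers variable cost.
Profit = P·Q − TC = 230·14 − 1177 = $2043.

Produce at Q = 14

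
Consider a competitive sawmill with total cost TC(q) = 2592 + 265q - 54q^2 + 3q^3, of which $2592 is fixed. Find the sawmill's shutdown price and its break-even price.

AVC = 265 - 54q + 3q^2; minimized at q = 9, giving min AVC = $22. That is the shutdown price.
ATC = 2592/q + 265 - 54q + 3q^2. Setting dATC/dq = −2592/q^2 − 54 + 6q = 0 gives q = 12 (since 6·12^3 − 54·12^2 = 2592).
min ATC = 2592/12 + 265 − 54·12 + 3·12^2 = $265. That is the break-even price.
Between these two prices the firm operates at a loss; above $265 it earns a profit.

Shutdown price = $22; break-even price = $265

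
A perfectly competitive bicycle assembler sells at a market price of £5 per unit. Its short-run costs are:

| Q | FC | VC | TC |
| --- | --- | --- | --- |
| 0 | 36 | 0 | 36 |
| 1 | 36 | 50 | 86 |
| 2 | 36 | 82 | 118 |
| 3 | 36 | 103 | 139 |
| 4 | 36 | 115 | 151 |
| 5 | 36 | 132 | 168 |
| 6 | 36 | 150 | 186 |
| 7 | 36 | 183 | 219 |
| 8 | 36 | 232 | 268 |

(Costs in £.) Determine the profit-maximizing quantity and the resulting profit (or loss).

Q = 0 (shut down); profit = -£36

Tabulate TR − TC: Q=0: -36; Q=1: -81; Q=2: -108; Q=3: -124; Q=4: -131; Q=5: -143; Q=6: -156; Q=7: -184; Q=8: -228.
Profit is highest at Q = 0. Equivalently, the lowest AVC in the table is 150/6 ≈ £25 at Q = 6, and P = £5 falls below it — price never covers variable cost, so the firm shuts down and loses only its fixed cost.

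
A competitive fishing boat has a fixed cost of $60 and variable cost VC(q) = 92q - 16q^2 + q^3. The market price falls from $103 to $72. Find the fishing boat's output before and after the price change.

Output falls from 11 to 10

MC = 92 - 32q + 3q^2; the shutdown threshold is min AVC = $28 (at q = 8).
At P = $103 ≥ min AVC, set P = MC on the rising branch: q = 11.
At P = $72 ≥ min AVC, set P = MC: q = 10. The firm stays open but cuts output.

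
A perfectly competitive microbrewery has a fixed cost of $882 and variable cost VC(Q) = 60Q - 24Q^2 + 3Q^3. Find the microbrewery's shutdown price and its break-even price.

Shutdown price = min AVC. AVC = 60 - 24Q + 3Q^2, with vertex at Q = 4 and minimum $12.
ATC = 882/Q + 60 - 24Q + 3Q^2. Setting dATC/dQ = −882/Q^2 − 24 + 6Q = 0 gives Q = 7 (since 6·7^3 − 24·7^2 = 882).
min ATC = 882/7 + 60 − 24·7 + 3·7^2 = $165. That is the break-even price.
For $12 ≤ P < $165 the firm produces at a loss; below $12 it shuts down.

Shutdown price = $12; break-even price = $165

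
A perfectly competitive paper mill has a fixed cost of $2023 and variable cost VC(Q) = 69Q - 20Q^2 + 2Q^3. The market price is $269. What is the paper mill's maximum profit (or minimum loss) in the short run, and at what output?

Profit = -$23 at Q = 10

AVC = 69 - 20Q + 2Q^2 has its minimum $19 at Q = 5; price $269 clears that bar, so the firm operates.
MC = 69 - 40Q + 6Q^2. Setting P = MC and taking the root on the rising branch gives Q* = 10.
TR = 269·10 = 2690. TC = 2023 + 690 = 2713. Profit = 2690 − 2713 = -$23.
Shutting down would mean losing the fixed cost of $2023, so operating at a loss of $23 is better by $2000.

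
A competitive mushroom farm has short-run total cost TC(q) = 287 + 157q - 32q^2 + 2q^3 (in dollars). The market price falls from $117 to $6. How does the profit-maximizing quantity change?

AVC = 157 - 32q + 2q^2, minimized at q = 8 where min AVC = $29. MC = 157 - 64q + 6q^2.
At P = $117 ≥ min AVC, set P = MC on the rising branch: q = 10.
At P = $6 < min AVC = $29, price no longer covers variable cost at any output, so the firm shuts down: q = 0.

Output falls from 10 to 0 (the firm shuts down)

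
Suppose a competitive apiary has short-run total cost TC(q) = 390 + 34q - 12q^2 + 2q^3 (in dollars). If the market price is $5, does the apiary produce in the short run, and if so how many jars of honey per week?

Strip out fixed cost: VC = 34q - 12q^2 + 2q^3. Then AVC = 34 - 12q + 2q^2 and MC = 34 - 24q + 6q^2.
AVC is minimized where dAVC/dq = -12 + 4q = 0, at q = 3; min AVC = 34 - 12·3 + 2·3^2 = $16.
P = $5 lies below min AVC = $16; no output level covers variable cost.
Shutting down limits the loss to fixed cost, $390.

Shut down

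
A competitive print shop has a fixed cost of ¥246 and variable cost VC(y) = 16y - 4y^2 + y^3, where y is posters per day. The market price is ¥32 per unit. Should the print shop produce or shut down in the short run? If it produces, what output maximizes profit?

Produce at y = 4

Variable cost is VC = 16y - 4y^2 + y^3, so AVC = VC/y = 16 - 4y + y^2 and MC = dTC/dy = 16 - 8y + 3y^2.
The AVC parabola has its vertex at y = 4/2 = 2, where AVC = 16 - 4·2 + 2^2 = ¥12.
Since P = ¥32 ≥ min AVC = ¥12, price covers variable cost and the firm should produce.
Set P = MC: 32 = 16 - 8y + 3y^2 → -16 - 8y + 3y^2 = 0. The roots are y = -4/3 and y = 4; the profit-maximizing output is on the rising part of MC, so y* = 4.
Check: AVC at y = 4 is ¥16 ≤ P, so revenue covers variable cost.
Profit = P·y − TC = 32·4 − 310 = -¥182, a loss, but smaller than the ¥246 fixed cost the firm would lose by shutting down.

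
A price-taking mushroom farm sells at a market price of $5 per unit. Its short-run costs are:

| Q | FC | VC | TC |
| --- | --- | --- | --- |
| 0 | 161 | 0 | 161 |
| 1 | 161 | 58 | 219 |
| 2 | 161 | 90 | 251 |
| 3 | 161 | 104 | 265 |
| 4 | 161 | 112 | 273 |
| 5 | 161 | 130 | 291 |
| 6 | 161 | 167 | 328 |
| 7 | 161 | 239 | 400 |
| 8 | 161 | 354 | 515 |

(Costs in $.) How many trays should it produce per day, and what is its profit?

Q = 0 (shut down); profit = -$161

Compute π = P·Q − TC at each output: Q=0: -161; Q=1: -214; Q=2: -241; Q=3: -250; Q=4: -253; Q=5: -266; Q=6: -298; Q=7: -365; Q=8: -475.
Profit is highest at Q = 0. Equivalently, the lowest AVC in the table is 130/5 ≈ $26 at Q = 5, and P = $5 falls below it — price never covers variable cost, so the firm shuts down and loses only its fixed cost.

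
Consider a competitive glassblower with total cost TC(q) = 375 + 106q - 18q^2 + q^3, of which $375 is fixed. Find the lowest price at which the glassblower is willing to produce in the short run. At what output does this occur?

$25 per unit, at q = 9

The firm shuts down when price falls below the minimum of average variable cost. AVC = VC/q = 106 - 18q + q^2.
At the minimum of AVC, MC = AVC. MC = 106 - 36q + 3q^2; setting MC = AVC gives 2q^2 - 18q = 0, so q = 9. min AVC = 25.
So the shutdown price is $25.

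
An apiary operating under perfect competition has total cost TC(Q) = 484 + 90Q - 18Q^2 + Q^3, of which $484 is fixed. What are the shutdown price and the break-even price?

Shutdown price = min AVC. AVC = 90 - 18Q + Q^2, with vertex at Q = 9 and minimum $9.
ATC = 484/Q + 90 - 18Q + Q^2. Setting dATC/dQ = −484/Q^2 − 18 + 2Q = 0 gives Q = 11 (since 2·11^3 − 18·11^2 = 484).
min ATC = 484/11 + 90 − 18·11 + 11^2 = $57. That is the break-even price.
Between these two prices the firm operates at a loss; above $57 it earns a profit.

Shutdown price = $9; break-even price = $57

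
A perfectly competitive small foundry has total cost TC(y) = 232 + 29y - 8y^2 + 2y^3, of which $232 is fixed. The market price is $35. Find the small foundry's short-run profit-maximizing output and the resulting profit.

Profit = -$196 at y = 3

AVC = 29 - 8y + 2y^2 has its minimum $21 at y = 2; price $35 clears that bar, so the firm operates.
MC = 29 - 16y + 6y^2. Setting P = MC and taking the root on the rising branch gives y* = 3.
TR = 35·3 = 105. TC = 232 + 69 = 301. Profit = 105 − 301 = -$196.
That loss of $196 beats the $232 the firm would lose by shutting down; producing recovers $36 of fixed cost.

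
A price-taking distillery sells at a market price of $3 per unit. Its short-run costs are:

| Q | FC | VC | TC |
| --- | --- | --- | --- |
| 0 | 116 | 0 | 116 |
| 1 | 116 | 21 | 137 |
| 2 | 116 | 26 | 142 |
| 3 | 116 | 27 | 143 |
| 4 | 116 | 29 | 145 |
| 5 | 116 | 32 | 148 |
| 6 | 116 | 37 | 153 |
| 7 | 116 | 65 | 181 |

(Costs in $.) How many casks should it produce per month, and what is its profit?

Tabulate TR − TC: Q=0: -116; Q=1: -134; Q=2: -136; Q=3: -134; Q=4: -133; Q=5: -133; Q=6: -135; Q=7: -160.
Profit is highest at Q = 0. Equivalently, the lowest AVC in the table is 37/6 ≈ $6.17 at Q = 6, and P = $3 falls below it — price never covers variable cost, so the firm shuts down and loses only its fixed cost.

Q = 0 (shut down); profit = -$116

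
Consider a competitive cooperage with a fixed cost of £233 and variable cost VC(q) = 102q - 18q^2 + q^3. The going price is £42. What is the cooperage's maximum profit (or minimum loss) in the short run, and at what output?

AVC = 102 - 18q + q^2 has its minimum £21 at q = 9; price £42 clears that bar, so the firm operates.
With MC = 102 - 36q + 3q^2, P = MC on the upward-sloping part at q* = 10.
TR = 42·10 = 420. TC = 233 + 220 = 453. Profit = 420 − 453 = -£33.
Shutting down would mean losing the fixed cost of £233, so operating at a loss of £33 is better by £200.

Profit = -£33 at q = 10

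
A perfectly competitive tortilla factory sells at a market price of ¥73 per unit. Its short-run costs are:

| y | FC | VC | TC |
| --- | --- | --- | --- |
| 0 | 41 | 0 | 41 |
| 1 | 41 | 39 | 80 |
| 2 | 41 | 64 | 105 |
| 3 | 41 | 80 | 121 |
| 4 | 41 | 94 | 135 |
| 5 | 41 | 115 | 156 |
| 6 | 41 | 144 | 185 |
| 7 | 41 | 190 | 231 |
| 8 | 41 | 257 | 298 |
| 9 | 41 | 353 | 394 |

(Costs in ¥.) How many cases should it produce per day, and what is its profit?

y = 8; profit = ¥286

Tabulate TR − TC: y=0: -41; y=1: -7; y=2: 41; y=3: 98; y=4: 157; y=5: 209; y=6: 253; y=7: 280; y=8: 286; y=9: 263.
Profit is maximized at y = 8. AVC there is 257/8 = ¥32.12 ≤ P, so producing beats shutting down (which would give -¥41).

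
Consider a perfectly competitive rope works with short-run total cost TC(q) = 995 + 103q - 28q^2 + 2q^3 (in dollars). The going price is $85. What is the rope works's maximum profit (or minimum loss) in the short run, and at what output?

AVC = 103 - 28q + 2q^2 has its minimum $5 at q = 7; price $85 clears that bar, so the firm operates.
MC = 103 - 56q + 6q^2. Setting P = MC and taking the root on the rising branch gives q* = 9.
TR = 85·9 = 765. TC = 995 + 117 = 1112. Profit = 765 − 1112 = -$347.
By producing, the firm covers all variable cost plus $648 of fixed cost; shutting down would lose the full $995.

Profit = -$347 at q = 9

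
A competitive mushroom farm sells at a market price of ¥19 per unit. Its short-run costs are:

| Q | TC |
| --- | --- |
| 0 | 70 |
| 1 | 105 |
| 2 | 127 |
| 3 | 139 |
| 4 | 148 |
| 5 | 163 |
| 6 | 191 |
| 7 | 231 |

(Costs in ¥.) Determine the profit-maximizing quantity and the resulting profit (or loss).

Q = 5; profit = -¥68

Compute π = P·Q − TC at each output: Q=0: -70; Q=1: -86; Q=2: -89; Q=3: -82; Q=4: -72; Q=5: -68; Q=6: -77; Q=7: -98.
Profit is maximized at Q = 5. AVC there is 93/5 = ¥18.60 ≤ P, so producing beats shutting down (which would give -¥70).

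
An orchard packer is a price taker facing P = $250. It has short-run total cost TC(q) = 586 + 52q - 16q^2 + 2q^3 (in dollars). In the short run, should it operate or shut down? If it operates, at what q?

From TC, MC = TC'(q) = 52 - 32q + 6q^2 and AVC = VC/q = 52 - 16q + 2q^2.
AVC hits its minimum where MC = AVC, at q = 4, giving min AVC = 52 - 16·4 + 2·4^2 = $20.
Because $250 ≥ $20, revenue can cover variable cost; the firm operates.
P = MC gives -198 - 32q + 6q^2 = 0, with roots -11/3 and 9. Take the larger (rising MC): q* = 9.
Check: AVC at q = 9 is $70 ≤ P, so revenue covers variable cost.
Profit = P·q − TC = 250·9 − 1216 = $1034.

Produce at q = 9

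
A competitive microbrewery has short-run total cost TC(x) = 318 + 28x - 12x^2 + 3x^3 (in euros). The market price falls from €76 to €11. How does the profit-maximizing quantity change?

Output falls from 4 to 0 (the firm shuts down)

MC = 28 - 24x + 9x^2; the shutdown threshold is min AVC = €16 (at x = 2).
At P = €76 ≥ min AVC, set P = MC on the rising branch: x = 4.
At P = €11 < min AVC = €16, price no longer covers variable cost at any output, so the firm shuts down: x = 0.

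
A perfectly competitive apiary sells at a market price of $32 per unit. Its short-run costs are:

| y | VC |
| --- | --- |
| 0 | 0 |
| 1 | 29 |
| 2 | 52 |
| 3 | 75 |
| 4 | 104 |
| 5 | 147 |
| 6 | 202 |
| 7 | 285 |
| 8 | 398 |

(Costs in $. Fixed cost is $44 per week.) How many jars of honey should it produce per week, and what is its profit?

y = 4; profit = -$20

Compute π = P·y − TC at each output: y=0: -44; y=1: -41; y=2: -32; y=3: -23; y=4: -20; y=5: -31; y=6: -54; y=7: -105; y=8: -186.
Profit is maximized at y = 4. AVC there is 104/4 = $26 ≤ P, so producing beats shutting down (which would give -$44).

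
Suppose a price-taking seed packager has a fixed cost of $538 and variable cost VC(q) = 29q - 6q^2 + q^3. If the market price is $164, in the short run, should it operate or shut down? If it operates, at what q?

Produce at q = 9

From TC, MC = TC'(q) = 29 - 12q + 3q^2 and AVC = VC/q = 29 - 6q + q^2.
AVC is minimized where dAVC/dq = -6 + 2q = 0, at q = 3; min AVC = 29 - 6·3 + 3^2 = $20.
P = $164 exceeds min AVC = $20, so the firm stays open.
Set P = MC: 164 = 29 - 12q + 3q^2 → -135 - 12q + 3q^2 = 0. The roots are q = -5 and q = 9; the profit-maximizing output is on the rising part of MC, so q* = 9.
Check: AVC at q = 9 is $56 ≤ P, so revenue covers variable cost.
Profit = P·q − TC = 164·9 − 1042 = $434.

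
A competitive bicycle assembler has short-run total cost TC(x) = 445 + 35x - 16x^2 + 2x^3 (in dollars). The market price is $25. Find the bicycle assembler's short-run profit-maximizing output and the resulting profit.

Profit = -$345 at x = 5

AVC = 35 - 16x + 2x^2; min AVC = $3 at x = 4. Since P = $25 ≥ min AVC, the firm produces.
With MC = 35 - 32x + 6x^2, P = MC on the upward-sloping part at x* = 5.
TR = 25·5 = 125. TC = 445 + 25 = 470. Profit = 125 − 470 = -$345.
That loss of $345 beats the $445 the firm would lose by shutting down; producing recovers $100 of fixed cost.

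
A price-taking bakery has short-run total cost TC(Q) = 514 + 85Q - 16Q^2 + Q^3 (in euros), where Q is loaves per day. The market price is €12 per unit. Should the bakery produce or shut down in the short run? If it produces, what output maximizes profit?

Shut down

Strip out fixed cost: VC = 85Q - 16Q^2 + Q^3. Then AVC = 85 - 16Q + Q^2 and MC = 85 - 32Q + 3Q^2.
AVC hits its minimum where MC = AVC, at Q = 8, giving min AVC = 85 - 16·8 + 8^2 = €21.
P = €12 lies below min AVC = €21; no output level covers variable cost.
The firm minimizes its loss by shutting down and losing only its fixed cost of €514.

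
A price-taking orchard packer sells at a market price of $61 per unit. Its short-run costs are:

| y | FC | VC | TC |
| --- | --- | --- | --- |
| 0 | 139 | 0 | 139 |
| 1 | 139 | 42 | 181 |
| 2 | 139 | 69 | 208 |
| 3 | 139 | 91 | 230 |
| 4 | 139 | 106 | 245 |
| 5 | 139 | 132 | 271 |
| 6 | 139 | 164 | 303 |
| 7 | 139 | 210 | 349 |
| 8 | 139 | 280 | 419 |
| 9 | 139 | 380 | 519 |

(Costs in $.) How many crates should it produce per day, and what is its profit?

y = 7; profit = $78

Profit at each row (π = 61y − TC): y=0: -139; y=1: -120; y=2: -86; y=3: -47; y=4: -1; y=5: 34; y=6: 63; y=7: 78; y=8: 69; y=9: 30.
Profit is maximized at y = 7. AVC there is 210/7 = $30 ≤ P, so producing beats shutting down (which would give -$139).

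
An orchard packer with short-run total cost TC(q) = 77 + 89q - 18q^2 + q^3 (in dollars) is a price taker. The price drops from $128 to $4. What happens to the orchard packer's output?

Output falls from 13 to 0 (the firm shuts down)

MC = 89 - 36q + 3q^2; the shutdown threshold is min AVC = $8 (at q = 9).
With P = $128 above the shutdown price, P = MC gives q = 13.
At P = $4 < min AVC = $8, price no longer covers variable cost at any output, so the firm shuts down: q = 0.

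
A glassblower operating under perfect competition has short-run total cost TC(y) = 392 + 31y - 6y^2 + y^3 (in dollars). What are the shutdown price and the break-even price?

Shutdown price = $22; break-even price = $94

Shutdown price = min AVC. AVC = 31 - 6y + y^2, with vertex at y = 3 and minimum $22.
ATC = 392/y + 31 - 6y + y^2. Setting dATC/dy = −392/y^2 − 6 + 2y = 0 gives y = 7 (since 2·7^3 − 6·7^2 = 392).
min ATC = 392/7 + 31 − 6·7 + 7^2 = $94. That is the break-even price.
Between these two prices the firm operates at a loss; above $94 it earns a profit.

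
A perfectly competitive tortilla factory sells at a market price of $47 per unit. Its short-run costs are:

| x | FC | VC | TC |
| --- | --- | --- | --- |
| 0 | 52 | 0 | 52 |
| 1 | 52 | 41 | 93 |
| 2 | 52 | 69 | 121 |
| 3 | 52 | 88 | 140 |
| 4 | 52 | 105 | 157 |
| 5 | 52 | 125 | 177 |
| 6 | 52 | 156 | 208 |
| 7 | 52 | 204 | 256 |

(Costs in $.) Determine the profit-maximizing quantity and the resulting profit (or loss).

x = 6; profit = $74

Profit at each row (π = 47x − TC): x=0: -52; x=1: -46; x=2: -27; x=3: 1; x=4: 31; x=5: 58; x=6: 74; x=7: 73.
Profit is maximized at x = 6. AVC there is 156/6 = $26 ≤ P, so producing beats shutting down (which would give -$52).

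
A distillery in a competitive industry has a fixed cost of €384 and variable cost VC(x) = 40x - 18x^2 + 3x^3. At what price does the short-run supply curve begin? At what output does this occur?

€13 per unit, at x = 3

The firm shuts down when price falls below the minimum of average variable cost. AVC = VC/x = 40 - 18x + 3x^2.
dAVC/dx = -18 + 6x = 0 gives x = 3. min AVC = 40 - 18·3 + 3·3^2 = 13.
So the shutdown price is €13.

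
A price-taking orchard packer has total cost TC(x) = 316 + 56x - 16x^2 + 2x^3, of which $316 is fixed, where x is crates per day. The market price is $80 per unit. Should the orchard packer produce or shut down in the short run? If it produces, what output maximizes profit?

Produce at x = 6

Variable cost is VC = 56x - 16x^2 + 2x^3, so AVC = VC/x = 56 - 16x + 2x^2 and MC = dTC/dx = 56 - 32x + 6x^2.
AVC is minimized where dAVC/dx = -16 + 4x = 0, at x = 4; min AVC = 56 - 16·4 + 2·4^2 = $24.
P = $80 exceeds min AVC = $24, so the firm stays open.
P = MC gives -24 - 32x + 6x^2 = 0, with roots -2/3 and 6. Take the larger (rising MC): x* = 6.
Check: AVC at x = 6 is $32 ≤ P, so revenue covers variable cost.
Profit = P·x − TC = 80·6 − 508 = -$28, a loss, but smaller than the $316 fixed cost the firm would lose by shutting down.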